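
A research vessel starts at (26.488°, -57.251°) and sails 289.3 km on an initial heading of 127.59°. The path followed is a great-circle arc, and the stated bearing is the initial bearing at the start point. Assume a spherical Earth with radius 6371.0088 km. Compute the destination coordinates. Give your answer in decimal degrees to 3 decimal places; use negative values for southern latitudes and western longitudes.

δ = 289.3/6371.0088 = 0.045409 rad (2.6017°).
Start latitude φ₁ = 0.462303 rad; initial bearing θ = 2.226866 rad.
Destination latitude: φ₂ = arcsin( sin φ₁ cos δ + cos φ₁ sin δ cos θ ) = arcsin(0.420767) = 24.883°.
Then Δλ = atan2(0.032194, 0.811303) = 0.039661 rad, from sin θ sin δ cos φ₁ over cos δ − sin φ₁ sin φ₂.
λ₂ = λ₁ + Δλ = -54.979°.

latitude 24.883°, longitude -54.979°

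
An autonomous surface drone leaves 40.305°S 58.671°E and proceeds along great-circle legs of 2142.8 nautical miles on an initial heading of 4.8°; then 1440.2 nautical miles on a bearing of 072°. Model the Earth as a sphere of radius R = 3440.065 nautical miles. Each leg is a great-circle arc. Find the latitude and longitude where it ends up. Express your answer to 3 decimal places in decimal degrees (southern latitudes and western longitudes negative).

Apply the spherical direct solution leg by leg, carrying full precision between legs.
Leg 1: from (-40.305°, 58.671°), δ = 2142.8/3440.065 = 0.622895 rad, θ = 4.8° → φ = -4.705°, λ = 61.479°.
Leg 2: from (-4.705°, 61.479°), δ = 1440.2/3440.065 = 0.418655 rad, θ = 72° → φ = 2.881°, λ = 84.254°.

latitude 2.881°, longitude 84.254°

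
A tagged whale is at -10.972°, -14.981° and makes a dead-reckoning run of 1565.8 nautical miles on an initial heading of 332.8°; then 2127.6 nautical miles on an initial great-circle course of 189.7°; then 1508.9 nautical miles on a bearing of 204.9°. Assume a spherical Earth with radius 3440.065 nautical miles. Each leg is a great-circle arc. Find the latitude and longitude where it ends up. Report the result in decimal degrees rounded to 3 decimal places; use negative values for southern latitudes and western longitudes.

latitude -44.752°, longitude -47.508°

Apply the spherical direct solution leg by leg, carrying full precision between legs.
Leg 1: from (-10.972°, -14.981°), δ = 1565.8/3440.065 = 0.455166 rad, θ = 332.8° → φ = 12.292°, λ = -26.849°.
Leg 2: from (12.292°, -26.849°), δ = 2127.6/3440.065 = 0.618477 rad, θ = 189.7° → φ = -22.640°, λ = -32.925°.
Leg 3: from (-22.640°, -32.925°), δ = 1508.9/3440.065 = 0.438625 rad, θ = 204.9° → φ = -44.752°, λ = -47.508°.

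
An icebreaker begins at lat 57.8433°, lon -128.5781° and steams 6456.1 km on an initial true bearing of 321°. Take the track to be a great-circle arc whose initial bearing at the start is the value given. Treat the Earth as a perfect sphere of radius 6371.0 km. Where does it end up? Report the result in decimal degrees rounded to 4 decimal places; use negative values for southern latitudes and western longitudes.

Angular distance δ = d/R = 6456.1 / 6371 = 1.013357 rad.
Start latitude φ₁ = 1.009556 rad; initial bearing θ = 5.602507 rad.
Destination latitude: φ₂ = arcsin( sin φ₁ cos δ + cos φ₁ sin δ cos θ ) = arcsin(0.798869) = 53.0223°.
Δλ = atan2( sin θ sin δ cos φ₁ , cos δ − sin φ₁ sin φ₂ ) = atan2(-0.284241, -0.147305) = -2.048929 rad = -117.3950°.
λ₂ = -128.5781° + -117.3950° = -245.9731°, normalized to (−180°, 180°] → 114.0269°.

latitude 53.0223°, longitude 114.0269°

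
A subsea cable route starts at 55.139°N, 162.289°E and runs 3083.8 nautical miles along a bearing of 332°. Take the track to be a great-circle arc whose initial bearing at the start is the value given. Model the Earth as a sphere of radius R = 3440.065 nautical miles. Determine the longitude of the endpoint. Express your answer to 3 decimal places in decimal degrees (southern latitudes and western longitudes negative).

The arc subtends δ = 3083.8/3440.065 = 0.896437 rad at the centre.
Start latitude φ₁ = 0.962357 rad; initial bearing θ = 5.794493 rad.
Applying the spherical law of cosines for sides, sin φ₂ = sin φ₁ cos δ + cos φ₁ sin δ cos θ = 0.906554, so φ₂ = 65.033°.
Then Δλ = atan2(-0.209605, -0.119468) = -2.088838 rad, from sin θ sin δ cos φ₁ over cos δ − sin φ₁ sin φ₂.
λ₂ = 162.289° + -119.682° = 42.607°.

longitude 42.607°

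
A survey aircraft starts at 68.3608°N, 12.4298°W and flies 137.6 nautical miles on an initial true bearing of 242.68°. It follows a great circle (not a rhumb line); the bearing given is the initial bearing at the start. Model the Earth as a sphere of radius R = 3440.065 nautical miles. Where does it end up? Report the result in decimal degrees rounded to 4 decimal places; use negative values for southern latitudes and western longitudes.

Central angle δ = d/R = 0.039999 rad.
Converting: φ₁ = 1.193121 rad, θ = 4.235565 rad.
Applying the spherical law of cosines for sides, sin φ₂ = sin φ₁ cos δ + cos φ₁ sin δ cos θ = 0.922013, so φ₂ = 67.2222°.
Δλ = atan2( sin θ sin δ cos φ₁ , cos δ − sin φ₁ sin φ₂ ) = atan2(-0.013101, 0.142167) = -0.091896 rad = -5.2652°.
λ₂ = -12.4298° + -5.2652° = -17.6950°.

latitude 67.2222°, longitude -17.6950°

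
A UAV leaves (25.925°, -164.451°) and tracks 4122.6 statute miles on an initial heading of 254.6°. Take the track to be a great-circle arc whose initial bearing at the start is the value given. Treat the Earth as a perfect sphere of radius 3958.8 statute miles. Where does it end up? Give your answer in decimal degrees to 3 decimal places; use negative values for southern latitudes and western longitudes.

latitude 0.840°, longitude 139.224°

δ = 4122.6/3958.8 = 1.041376 rad (59.6665°).
Start latitude φ₁ = 0.452477 rad; initial bearing θ = 4.443608 rad.
Destination latitude: φ₂ = arcsin( sin φ₁ cos δ + cos φ₁ sin δ cos θ ) = arcsin(0.014661) = 0.840°.
Then Δλ = atan2(-0.748373, 0.498623) = -0.983064 rad, from sin θ sin δ cos φ₁ over cos δ − sin φ₁ sin φ₂.
λ₂ = -164.451° + -56.325° = -220.776°, normalized to (−180°, 180°] → 139.224°.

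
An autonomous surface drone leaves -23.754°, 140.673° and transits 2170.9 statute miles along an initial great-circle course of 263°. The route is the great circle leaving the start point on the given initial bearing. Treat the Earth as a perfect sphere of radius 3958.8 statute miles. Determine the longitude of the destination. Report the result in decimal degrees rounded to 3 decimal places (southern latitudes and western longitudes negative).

longitude 106.267°

Central angle δ = d/R = 0.548373 rad.
Start latitude φ₁ = -0.414586 rad; initial bearing θ = 4.590216 rad.
Applying the spherical law of cosines for sides, sin φ₂ = sin φ₁ cos δ + cos φ₁ sin δ cos θ = -0.401896, so φ₂ = -23.697°.
Then Δλ = atan2(-0.473580, 0.691486) = -0.600502 rad, from sin θ sin δ cos φ₁ over cos δ − sin φ₁ sin φ₂.
λ₂ = 140.673° + -34.406° = 106.267°.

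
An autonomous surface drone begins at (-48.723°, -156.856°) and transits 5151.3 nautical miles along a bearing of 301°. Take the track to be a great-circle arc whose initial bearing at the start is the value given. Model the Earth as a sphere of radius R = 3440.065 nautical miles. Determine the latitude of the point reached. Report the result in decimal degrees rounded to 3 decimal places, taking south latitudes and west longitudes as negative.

The arc subtends δ = 5151.3/3440.065 = 1.497443 rad at the centre.
Converting: φ₁ = -0.850377 rad, θ = 5.253441 rad.
Destination latitude: φ₂ = arcsin( sin φ₁ cos δ + cos φ₁ sin δ cos θ ) = arcsin(0.283779) = 16.486°.
For the longitude increment, Δλ = atan2( sin θ sin δ cos φ₁, cos δ − sin φ₁ sin φ₂ ) = atan2(-0.563953, 0.286556) = -63.064°.
λ₂ = -156.856° + -63.064° = -219.920°, normalized to (−180°, 180°] → 140.080°.

latitude 16.486°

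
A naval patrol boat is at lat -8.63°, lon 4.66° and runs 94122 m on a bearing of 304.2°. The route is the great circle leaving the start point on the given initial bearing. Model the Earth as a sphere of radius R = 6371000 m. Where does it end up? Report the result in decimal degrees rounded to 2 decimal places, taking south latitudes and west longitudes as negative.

δ = 94122/6371000 = 0.014774 rad (0.8465°).
Converting: φ₁ = -0.150622 rad, θ = 5.309292 rad.
sin φ₂ = sin φ₁ cos δ + cos φ₁ sin δ cos θ = (-0.150053)(0.999891) + (0.988678)(0.014773)(0.562083) = -0.141827
φ₂ = asin(-0.141827) = -0.142307 rad = -8.15°.
Then Δλ = atan2(-0.012080, 0.978609) = -0.012344 rad, from sin θ sin δ cos φ₁ over cos δ − sin φ₁ sin φ₂.
λ₂ = 4.66° + -0.71° = 3.95°.

latitude -8.15°, longitude 3.95°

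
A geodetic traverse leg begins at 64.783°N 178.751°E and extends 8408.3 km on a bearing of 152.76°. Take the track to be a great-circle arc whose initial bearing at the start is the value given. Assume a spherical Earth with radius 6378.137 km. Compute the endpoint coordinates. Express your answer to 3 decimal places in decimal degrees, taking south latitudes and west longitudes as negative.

latitude -8.093°, longitude -154.655°

Central angle δ = d/R = 1.318300 rad.
With φ₁ = 64.783° = 1.130677 rad and θ = 152.76° = 2.666165 rad:
Destination latitude: φ₂ = arcsin( sin φ₁ cos δ + cos φ₁ sin δ cos θ ) = arcsin(-0.140773) = -8.093°.
For the longitude increment, Δλ = atan2( sin θ sin δ cos φ₁, cos δ − sin φ₁ sin φ₂ ) = atan2(0.188827, 0.377179) = 26.594°.
λ₂ = 178.751° + 26.594° = 205.345°, normalized to (−180°, 180°] → -154.655°.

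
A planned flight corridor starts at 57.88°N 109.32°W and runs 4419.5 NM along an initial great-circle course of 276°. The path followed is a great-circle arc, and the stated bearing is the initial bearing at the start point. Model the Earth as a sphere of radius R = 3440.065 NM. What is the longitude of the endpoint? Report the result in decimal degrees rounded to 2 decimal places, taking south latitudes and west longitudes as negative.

longitude 164.58°

δ = 4419.5/3440.065 = 1.284714 rad (73.6087°).
Converting: φ₁ = 1.010197 rad, θ = 4.817109 rad.
sin φ₂ = sin φ₁ cos δ + cos φ₁ sin δ cos θ = (0.846936)(0.282196) + (0.531694)(0.959357)(0.104528) = 0.292320
φ₂ = asin(0.292320) = 0.296652 rad = 17.00°.
Then Δλ = atan2(-0.507290, 0.034619) = -1.502659 rad, from sin θ sin δ cos φ₁ over cos δ − sin φ₁ sin φ₂.
λ₂ = -109.32° + -86.10° = -195.42°, normalized to (−180°, 180°] → 164.58°.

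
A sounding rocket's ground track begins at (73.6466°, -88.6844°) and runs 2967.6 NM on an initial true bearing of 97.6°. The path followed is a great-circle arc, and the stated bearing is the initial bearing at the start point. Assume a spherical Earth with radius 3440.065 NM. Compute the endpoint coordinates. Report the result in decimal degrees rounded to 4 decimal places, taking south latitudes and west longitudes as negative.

The arc subtends δ = 2967.6/3440.065 = 0.862658 rad at the centre.
Start latitude φ₁ = 1.285376 rad; initial bearing θ = 1.703441 rad.
Destination latitude: φ₂ = arcsin( sin φ₁ cos δ + cos φ₁ sin δ cos θ ) = arcsin(0.595822) = 36.5712°.
For the longitude increment, Δλ = atan2( sin θ sin δ cos φ₁, cos δ − sin φ₁ sin φ₂ ) = atan2(0.211988, 0.078704) = 69.6317°.
λ₂ = λ₁ + Δλ = -19.0527°.

latitude 36.5712°, longitude -19.0527°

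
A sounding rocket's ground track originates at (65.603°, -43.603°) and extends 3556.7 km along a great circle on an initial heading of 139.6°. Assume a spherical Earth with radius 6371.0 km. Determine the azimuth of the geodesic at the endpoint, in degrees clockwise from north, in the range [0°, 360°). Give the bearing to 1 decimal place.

Angular distance δ = d/R = 3556.7 / 6371 = 0.558264 rad.
With φ₁ = 65.603° = 1.144988 rad and θ = 139.6° = 2.436480 rad:
sin φ₂ = sin φ₁ cos δ + cos φ₁ sin δ cos θ = (0.910705)(0.848176) + (0.413057)(0.529715)(-0.761538) = 0.605812
φ₂ = asin(0.605812) = 0.650786 rad = 37.287°.
Δλ = atan2( sin θ sin δ cos φ₁ , cos δ − sin φ₁ sin φ₂ ) = atan2(0.141810, 0.296460) = 0.446174 rad = 25.564°.
Hence λ₂ = -43.603° + 25.564° = -18.039°.
The forward bearing on arrival equals the back-azimuth from the destination plus 180°.
Back-azimuth from P₂ (37.3°, -18.0°) to P₁ (65.6°, -43.6°), with Δλ' = λ₁ − λ₂ = -25.6°: atan2( sin Δλ' cos φ₁ , cos φ₂ sin φ₁ − sin φ₂ cos φ₁ cos Δλ' ) = 340.3°.
Final bearing = (340.3° + 180°) mod 360° = 160.3°.

final bearing 160.3°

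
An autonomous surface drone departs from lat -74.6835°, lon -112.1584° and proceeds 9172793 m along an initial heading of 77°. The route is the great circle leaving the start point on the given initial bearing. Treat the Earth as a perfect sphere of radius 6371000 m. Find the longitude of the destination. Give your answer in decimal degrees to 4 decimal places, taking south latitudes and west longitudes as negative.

longitude -36.6463°

The arc subtends δ = 9172793/6371000 = 1.439773 rad at the centre.
Start latitude φ₁ = -1.303473 rad; initial bearing θ = 1.343904 rad.
Destination latitude: φ₂ = arcsin( sin φ₁ cos δ + cos φ₁ sin δ cos θ ) = arcsin(-0.067097) = -3.8473°.
Then Δλ = atan2(0.255175, 0.065935) = 1.317934 rad, from sin θ sin δ cos φ₁ over cos δ − sin φ₁ sin φ₂.
λ₂ = -112.1584° + 75.5121° = -36.6463°.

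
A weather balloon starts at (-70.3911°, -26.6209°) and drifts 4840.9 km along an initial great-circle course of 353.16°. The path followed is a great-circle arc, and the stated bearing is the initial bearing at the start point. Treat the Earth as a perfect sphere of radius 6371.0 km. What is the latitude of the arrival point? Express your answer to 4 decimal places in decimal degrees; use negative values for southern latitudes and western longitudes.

δ = 4840.9/6371 = 0.759834 rad (43.5353°).
Start latitude φ₁ = -1.228556 rad; initial bearing θ = 6.163805 rad.
sin φ₂ = sin φ₁ cos δ + cos φ₁ sin δ cos θ = (-0.942005)(0.724951) + (0.335598)(0.688801)(0.992883) = -0.453392
φ₂ = asin(-0.453392) = -0.470568 rad = -26.9616°.
For the longitude increment, Δλ = atan2( sin θ sin δ cos φ₁, cos δ − sin φ₁ sin φ₂ ) = atan2(-0.027531, 0.297852) = -5.2808°.
λ₂ = -26.6209° + -5.2808° = -31.9017°.

latitude -26.9616°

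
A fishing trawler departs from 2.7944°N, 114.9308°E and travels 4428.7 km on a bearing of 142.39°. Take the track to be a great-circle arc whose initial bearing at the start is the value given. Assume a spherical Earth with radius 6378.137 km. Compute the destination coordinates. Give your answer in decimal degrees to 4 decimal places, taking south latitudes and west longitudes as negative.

The arc subtends δ = 4428.7/6378.137 = 0.694356 rad at the centre.
Converting: φ₁ = 0.048771 rad, θ = 2.485174 rad.
sin φ₂ = sin φ₁ cos δ + cos φ₁ sin δ cos θ = (0.048752)(0.768466) + (0.998811)(0.639891)(-0.792183) = -0.468844
φ₂ = asin(-0.468844) = -0.487981 rad = -27.9593°.
For the longitude increment, Δλ = atan2( sin θ sin δ cos φ₁, cos δ − sin φ₁ sin φ₂ ) = atan2(0.390050, 0.791323) = 26.2391°.
Hence λ₂ = 114.9308° + 26.2391° = 141.1699°.

latitude -27.9593°, longitude 141.1699°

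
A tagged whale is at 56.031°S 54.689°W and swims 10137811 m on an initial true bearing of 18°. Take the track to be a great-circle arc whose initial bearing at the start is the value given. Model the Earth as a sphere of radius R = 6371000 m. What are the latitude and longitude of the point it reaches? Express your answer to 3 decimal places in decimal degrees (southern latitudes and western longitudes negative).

Central angle δ = d/R = 1.591243 rad.
Start latitude φ₁ = -0.977925 rad; initial bearing θ = 0.314159 rad.
sin φ₂ = sin φ₁ cos δ + cos φ₁ sin δ cos θ = (-0.829340)(-0.020446) + (0.558744)(0.999791)(0.951057) = 0.548243
φ₂ = asin(0.548243) = 0.580261 rad = 33.247°.
Then Δλ = atan2(0.172625, 0.434234) = 0.378384 rad, from sin θ sin δ cos φ₁ over cos δ − sin φ₁ sin φ₂.
Hence λ₂ = -54.689° + 21.680° = -33.009°.

latitude 33.247°, longitude -33.009°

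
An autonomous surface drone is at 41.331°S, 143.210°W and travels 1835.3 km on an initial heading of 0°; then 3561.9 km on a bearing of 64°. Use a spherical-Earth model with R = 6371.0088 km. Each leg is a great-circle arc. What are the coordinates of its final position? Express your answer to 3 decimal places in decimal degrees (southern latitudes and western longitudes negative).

latitude -8.332°, longitude -114.406°

Apply the spherical direct solution leg by leg, carrying full precision between legs.
Leg 1: from (-41.331°, -143.210°), δ = 1835.3/6371.0088 = 0.288071 rad, θ = 0° → φ = -24.826°, λ = -143.210°.
Leg 2: from (-24.826°, -143.210°), δ = 3561.9/6371.0088 = 0.559079 rad, θ = 64° → φ = -8.332°, λ = -114.406°.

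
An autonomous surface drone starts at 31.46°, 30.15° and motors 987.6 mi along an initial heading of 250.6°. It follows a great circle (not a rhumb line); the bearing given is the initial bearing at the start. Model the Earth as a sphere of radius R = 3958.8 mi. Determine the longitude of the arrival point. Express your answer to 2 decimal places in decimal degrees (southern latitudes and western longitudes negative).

The arc subtends δ = 987.6/3958.8 = 0.249470 rad at the centre.
Start latitude φ₁ = 0.549081 rad; initial bearing θ = 4.373795 rad.
Destination latitude: φ₂ = arcsin( sin φ₁ cos δ + cos φ₁ sin δ cos θ ) = arcsin(0.435794) = 25.84°.
Δλ = atan2( sin θ sin δ cos φ₁ , cos δ − sin φ₁ sin φ₂ ) = atan2(-0.198641, 0.741601) = -0.261711 rad = -14.99°.
λ₂ = λ₁ + Δλ = 15.16°.

longitude 15.16°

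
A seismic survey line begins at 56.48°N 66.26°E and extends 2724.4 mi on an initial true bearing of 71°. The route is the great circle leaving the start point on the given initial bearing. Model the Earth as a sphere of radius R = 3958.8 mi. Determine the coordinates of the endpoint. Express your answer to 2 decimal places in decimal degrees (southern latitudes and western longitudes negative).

Angular distance δ = d/R = 2724.4 / 3958.8 = 0.688188 rad.
With φ₁ = 56.48° = 0.985762 rad and θ = 71° = 1.239184 rad:
sin φ₂ = sin φ₁ cos δ + cos φ₁ sin δ cos θ = (0.833693)(0.772398) + (0.552228)(0.635139)(0.325568) = 0.758133
φ₂ = asin(0.758133) = 0.860445 rad = 49.30°.
Then Δλ = atan2(0.331633, 0.140348) = 1.170450 rad, from sin θ sin δ cos φ₁ over cos δ − sin φ₁ sin φ₂.
λ₂ = 66.26° + 67.06° = 133.32°.

latitude 49.30°, longitude 133.32°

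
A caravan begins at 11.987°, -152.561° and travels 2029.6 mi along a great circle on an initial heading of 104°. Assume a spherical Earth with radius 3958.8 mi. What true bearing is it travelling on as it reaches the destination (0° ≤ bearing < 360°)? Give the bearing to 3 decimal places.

final bearing 107.984°

Central angle δ = d/R = 0.512681 rad.
With φ₁ = 11.987° = 0.209213 rad and θ = 104° = 1.815142 rad:
Applying the spherical law of cosines for sides, sin φ₂ = sin φ₁ cos δ + cos φ₁ sin δ cos θ = 0.064909, so φ₂ = 3.722°.
For the longitude increment, Δλ = atan2( sin θ sin δ cos φ₁, cos δ − sin φ₁ sin φ₂ ) = atan2(0.465566, 0.857952) = 28.486°.
Hence λ₂ = -152.561° + 28.486° = -124.075°.
The forward bearing on arrival equals the back-azimuth from the destination plus 180°.
Back-azimuth from P₂ (3.722°, -124.075°) to P₁ (11.987°, -152.561°), with Δλ' = λ₁ − λ₂ = -28.486°: atan2( sin Δλ' cos φ₁ , cos φ₂ sin φ₁ − sin φ₂ cos φ₁ cos Δλ' ) = 287.984°.
Final bearing = (287.984° + 180°) mod 360° = 107.984°.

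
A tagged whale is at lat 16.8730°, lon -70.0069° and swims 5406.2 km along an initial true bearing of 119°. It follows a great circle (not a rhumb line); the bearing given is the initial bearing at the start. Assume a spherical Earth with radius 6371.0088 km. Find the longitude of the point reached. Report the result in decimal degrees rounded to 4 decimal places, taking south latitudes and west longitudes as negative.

Central angle δ = d/R = 0.848563 rad.
Converting: φ₁ = 0.294489 rad, θ = 2.076942 rad.
sin φ₂ = sin φ₁ cos δ + cos φ₁ sin δ cos θ = (0.290251)(0.661062) + (0.956950)(0.750331)(-0.484810) = -0.156233
φ₂ = asin(-0.156233) = -0.156876 rad = -8.9883°.
Then Δλ = atan2(0.628003, 0.706409) = 0.726708 rad, from sin θ sin δ cos φ₁ over cos δ − sin φ₁ sin φ₂.
λ₂ = λ₁ + Δλ = -28.3696°.

longitude -28.3696°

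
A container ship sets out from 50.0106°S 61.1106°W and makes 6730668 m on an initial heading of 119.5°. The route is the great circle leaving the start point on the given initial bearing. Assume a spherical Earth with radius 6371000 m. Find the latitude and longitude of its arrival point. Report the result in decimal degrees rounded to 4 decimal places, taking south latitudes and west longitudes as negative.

Central angle δ = d/R = 1.056454 rad.
Converting: φ₁ = -0.872850 rad, θ = 2.085668 rad.
Applying the spherical law of cosines for sides, sin φ₂ = sin φ₁ cos δ + cos φ₁ sin δ cos θ = -0.652434, so φ₂ = -40.7253°.
For the longitude increment, Δλ = atan2( sin θ sin δ cos φ₁, cos δ − sin φ₁ sin φ₂ ) = atan2(0.486962, -0.007908) = 90.9304°.
λ₂ = λ₁ + Δλ = 29.8198°.

latitude -40.7253°, longitude 29.8198°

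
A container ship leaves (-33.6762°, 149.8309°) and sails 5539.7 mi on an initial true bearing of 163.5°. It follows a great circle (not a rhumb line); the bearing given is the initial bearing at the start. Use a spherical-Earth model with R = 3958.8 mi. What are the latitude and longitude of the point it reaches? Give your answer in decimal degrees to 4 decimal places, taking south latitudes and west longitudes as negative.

δ = 5539.7/3958.8 = 1.399338 rad (80.1762°).
Converting: φ₁ = -0.587761 rad, θ = 2.853613 rad.
Destination latitude: φ₂ = arcsin( sin φ₁ cos δ + cos φ₁ sin δ cos θ ) = arcsin(-0.880823) = -61.7418°.
Then Δλ = atan2(0.232888, -0.317796) = 2.509177 rad, from sin θ sin δ cos φ₁ over cos δ − sin φ₁ sin φ₂.
λ₂ = 149.8309° + 143.7653° = 293.5962°, normalized to (−180°, 180°] → -66.4038°.

latitude -61.7418°, longitude -66.4038°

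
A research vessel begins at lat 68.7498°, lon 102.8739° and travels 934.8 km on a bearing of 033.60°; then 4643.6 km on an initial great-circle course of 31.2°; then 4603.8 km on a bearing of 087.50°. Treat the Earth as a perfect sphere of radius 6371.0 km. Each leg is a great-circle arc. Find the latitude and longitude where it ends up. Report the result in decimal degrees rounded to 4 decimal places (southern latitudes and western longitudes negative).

latitude 41.6952°, longitude -40.5704°

Apply the spherical direct solution leg by leg, carrying full precision between legs.
Leg 1: from (68.7498°, 102.8739°), δ = 934.8/6371 = 0.146727 rad, θ = 33.6° → φ = 75.0448°, λ = 121.1451°.
Leg 2: from (75.0448°, 121.1451°), δ = 4643.6/6371 = 0.728865 rad, θ = 31.2° → φ = 60.1903°, λ = -102.8051°.
Leg 3: from (60.1903°, -102.8051°), δ = 4603.8/6371 = 0.722618 rad, θ = 87.5° → φ = 41.6952°, λ = -40.5704°.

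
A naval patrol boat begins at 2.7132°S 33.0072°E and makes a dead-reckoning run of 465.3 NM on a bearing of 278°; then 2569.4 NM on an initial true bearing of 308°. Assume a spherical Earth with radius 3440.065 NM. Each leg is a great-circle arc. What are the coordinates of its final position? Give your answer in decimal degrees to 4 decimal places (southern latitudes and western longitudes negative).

Apply the spherical direct solution leg by leg, carrying full precision between legs.
Leg 1: from (-2.7132°, 33.0072°), δ = 465.3/3440.065 = 0.135259 rad, θ = 278° → φ = -1.6136°, λ = 25.3302°.
Leg 2: from (-1.6136°, 25.3302°), δ = 2569.4/3440.065 = 0.746904 rad, θ = 308° → φ = 23.4179°, λ = -10.3602°.

latitude 23.4179°, longitude -10.3602°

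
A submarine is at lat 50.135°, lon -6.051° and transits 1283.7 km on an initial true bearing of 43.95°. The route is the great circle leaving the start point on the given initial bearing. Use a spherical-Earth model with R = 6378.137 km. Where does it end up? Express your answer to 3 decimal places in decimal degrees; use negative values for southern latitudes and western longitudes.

latitude 57.599°, longitude 8.955°

Angular distance δ = d/R = 1283.7 / 6378.137 = 0.201266 rad.
Start latitude φ₁ = 0.875021 rad; initial bearing θ = 0.767072 rad.
sin φ₂ = sin φ₁ cos δ + cos φ₁ sin δ cos θ = (0.767557)(0.979814) + (0.640981)(0.199910)(0.719946) = 0.844316
φ₂ = asin(0.844316) = 1.005287 rad = 57.599°.
Then Δλ = atan2(0.088932, 0.331754) = 0.261908 rad, from sin θ sin δ cos φ₁ over cos δ − sin φ₁ sin φ₂.
Hence λ₂ = -6.051° + 15.006° = 8.955°.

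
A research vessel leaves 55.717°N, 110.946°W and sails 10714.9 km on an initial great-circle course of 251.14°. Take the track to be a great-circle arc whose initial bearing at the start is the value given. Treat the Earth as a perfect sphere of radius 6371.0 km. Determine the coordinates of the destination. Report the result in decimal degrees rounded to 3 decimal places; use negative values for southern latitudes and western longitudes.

latitude -15.814°, longitude 171.237°

δ = 10714.9/6371 = 1.681824 rad (96.3614°).
Start latitude φ₁ = 0.972445 rad; initial bearing θ = 4.383220 rad.
Applying the spherical law of cosines for sides, sin φ₂ = sin φ₁ cos δ + cos φ₁ sin δ cos θ = -0.272513, so φ₂ = -15.814°.
For the longitude increment, Δλ = atan2( sin θ sin δ cos φ₁, cos δ − sin φ₁ sin φ₂ ) = atan2(-0.529757, 0.114369) = -77.817°.
λ₂ = -110.946° + -77.817° = -188.763°, normalized to (−180°, 180°] → 171.237°.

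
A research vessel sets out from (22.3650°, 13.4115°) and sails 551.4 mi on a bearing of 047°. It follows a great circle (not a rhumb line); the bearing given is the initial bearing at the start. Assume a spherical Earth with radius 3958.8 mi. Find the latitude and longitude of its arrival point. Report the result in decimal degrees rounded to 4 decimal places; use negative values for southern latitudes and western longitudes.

The arc subtends δ = 551.4/3958.8 = 0.139285 rad at the centre.
Converting: φ₁ = 0.390343 rad, θ = 0.820305 rad.
Applying the spherical law of cosines for sides, sin φ₂ = sin φ₁ cos δ + cos φ₁ sin δ cos θ = 0.464383, so φ₂ = 27.6703°.
For the longitude increment, Δλ = atan2( sin θ sin δ cos φ₁, cos δ − sin φ₁ sin φ₂ ) = atan2(0.093900, 0.813615) = 6.5834°.
λ₂ = 13.4115° + 6.5834° = 19.9949°.

latitude 27.6703°, longitude 19.9949°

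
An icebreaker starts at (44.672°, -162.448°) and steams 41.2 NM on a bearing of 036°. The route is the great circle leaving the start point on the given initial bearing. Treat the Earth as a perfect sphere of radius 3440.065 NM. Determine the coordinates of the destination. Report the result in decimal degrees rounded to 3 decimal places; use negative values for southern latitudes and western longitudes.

Angular distance δ = d/R = 41.2 / 3440.065 = 0.011977 rad.
With φ₁ = 44.672° = 0.779673 rad and θ = 36° = 0.628319 rad:
sin φ₂ = sin φ₁ cos δ + cos φ₁ sin δ cos θ = (0.703047)(0.999928) + (0.711143)(0.011976)(0.809017) = 0.709887
φ₂ = asin(0.709887) = 0.789338 rad = 45.226°.
Δλ = atan2( sin θ sin δ cos φ₁ , cos δ − sin φ₁ sin φ₂ ) = atan2(0.005006, 0.500844) = 0.009995 rad = 0.573°.
Hence λ₂ = -162.448° + 0.573° = -161.875°.

latitude 45.226°, longitude -161.875°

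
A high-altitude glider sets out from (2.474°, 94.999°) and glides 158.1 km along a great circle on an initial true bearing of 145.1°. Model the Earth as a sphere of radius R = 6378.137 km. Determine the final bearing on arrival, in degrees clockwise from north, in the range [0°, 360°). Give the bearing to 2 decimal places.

final bearing 145.13°

Angular distance δ = d/R = 158.1 / 6378.137 = 0.024788 rad.
Converting: φ₁ = 0.043179 rad, θ = 2.532473 rad.
sin φ₂ = sin φ₁ cos δ + cos φ₁ sin δ cos θ = (0.043166)(0.999693) + (0.999068)(0.024785)(-0.820152) = 0.022844
φ₂ = asin(0.022844) = 0.022846 rad = 1.309°.
Then Δλ = atan2(0.014168, 0.998707) = 0.014185 rad, from sin θ sin δ cos φ₁ over cos δ − sin φ₁ sin φ₂.
λ₂ = 94.999° + 0.813° = 95.812°.
The forward bearing on arrival equals the back-azimuth from the destination plus 180°.
Back-azimuth from P₂ (1.31°, 95.81°) to P₁ (2.47°, 95.00°), with Δλ' = λ₁ − λ₂ = -0.81°: atan2( sin Δλ' cos φ₁ , cos φ₂ sin φ₁ − sin φ₂ cos φ₁ cos Δλ' ) = 325.13°.
Final bearing = (325.13° + 180°) mod 360° = 145.13°.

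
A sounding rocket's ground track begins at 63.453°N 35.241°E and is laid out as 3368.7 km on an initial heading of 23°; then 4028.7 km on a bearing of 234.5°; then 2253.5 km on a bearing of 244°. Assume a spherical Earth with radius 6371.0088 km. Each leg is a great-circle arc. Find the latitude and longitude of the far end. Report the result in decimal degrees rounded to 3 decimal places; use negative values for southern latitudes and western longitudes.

Apply the spherical direct solution leg by leg, carrying full precision between legs.
Leg 1: from (63.453°, 35.241°), δ = 3368.7/6371.0088 = 0.528755 rad, θ = 23° → φ = 78.504°, λ = 133.753°.
Leg 2: from (78.504°, 133.753°), δ = 4028.7/6371.0088 = 0.632349 rad, θ = 234.5° → φ = 46.224°, λ = 89.686°.
Leg 3: from (46.224°, 89.686°), δ = 2253.5/6371.0088 = 0.353712 rad, θ = 244° → φ = 34.911°, λ = 67.374°.

latitude 34.911°, longitude 67.374°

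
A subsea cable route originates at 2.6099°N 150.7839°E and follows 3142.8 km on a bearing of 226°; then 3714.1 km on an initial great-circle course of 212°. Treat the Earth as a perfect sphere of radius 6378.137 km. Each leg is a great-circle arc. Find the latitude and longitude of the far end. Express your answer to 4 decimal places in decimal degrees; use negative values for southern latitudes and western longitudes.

latitude -43.4143°, longitude 106.3154°

Apply the spherical direct solution leg by leg, carrying full precision between legs.
Leg 1: from (2.6099°, 150.7839°), δ = 3142.8/6378.137 = 0.492746 rad, θ = 226° → φ = -16.7470°, λ = 129.9688°.
Leg 2: from (-16.7470°, 129.9688°), δ = 3714.1/6378.137 = 0.582317 rad, θ = 212° → φ = -43.4143°, λ = 106.3154°.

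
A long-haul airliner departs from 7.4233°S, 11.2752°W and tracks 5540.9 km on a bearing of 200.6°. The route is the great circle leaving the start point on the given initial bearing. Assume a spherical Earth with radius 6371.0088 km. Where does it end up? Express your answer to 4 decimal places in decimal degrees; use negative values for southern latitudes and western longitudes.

latitude -52.4315°, longitude -37.4401°

The arc subtends δ = 5540.9/6371.0088 = 0.869705 rad at the centre.
With φ₁ = -7.4233° = -0.129561 rad and θ = 200.6° = 3.501130 rad:
sin φ₂ = sin φ₁ cos δ + cos φ₁ sin δ cos θ = (-0.129199)(0.645052) + (0.991619)(0.764139)(-0.936060) = -0.792624
φ₂ = asin(-0.792624) = -0.915101 rad = -52.4315°.
Then Δλ = atan2(-0.266603, 0.542646) = -0.456665 rad, from sin θ sin δ cos φ₁ over cos δ − sin φ₁ sin φ₂.
λ₂ = λ₁ + Δλ = -37.4401°.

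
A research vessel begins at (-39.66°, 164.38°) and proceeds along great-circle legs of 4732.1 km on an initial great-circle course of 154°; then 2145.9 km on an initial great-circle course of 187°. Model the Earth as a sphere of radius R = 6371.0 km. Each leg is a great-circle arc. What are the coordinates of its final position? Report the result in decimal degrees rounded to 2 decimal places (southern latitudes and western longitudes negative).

Apply the spherical direct solution leg by leg, carrying full precision between legs.
Leg 1: from (-39.66°, 164.38°), δ = 4732.1/6371 = 0.742756 rad, θ = 154° → φ = -69.73°, λ = -136.76°.
Leg 2: from (-69.73°, -136.76°), δ = 2145.9/6371 = 0.336823 rad, θ = 187° → φ = -87.44°, λ = 158.73°.

latitude -87.44°, longitude 158.73°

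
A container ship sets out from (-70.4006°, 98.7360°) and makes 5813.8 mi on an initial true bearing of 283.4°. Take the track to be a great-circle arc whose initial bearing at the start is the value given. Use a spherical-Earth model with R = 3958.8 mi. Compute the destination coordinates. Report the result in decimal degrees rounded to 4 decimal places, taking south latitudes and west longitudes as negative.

The arc subtends δ = 5813.8/3958.8 = 1.468576 rad at the centre.
Start latitude φ₁ = -1.228722 rad; initial bearing θ = 4.946263 rad.
sin φ₂ = sin φ₁ cos δ + cos φ₁ sin δ cos θ = (-0.942061)(0.102042) + (0.335442)(0.994780)(0.231748) = -0.018798
φ₂ = asin(-0.018798) = -0.018799 rad = -1.0771°.
Δλ = atan2( sin θ sin δ cos φ₁ , cos δ − sin φ₁ sin φ₂ ) = atan2(-0.324606, 0.084333) = -1.316613 rad = -75.4364°.
λ₂ = λ₁ + Δλ = 23.2996°.

latitude -1.0771°, longitude 23.2996°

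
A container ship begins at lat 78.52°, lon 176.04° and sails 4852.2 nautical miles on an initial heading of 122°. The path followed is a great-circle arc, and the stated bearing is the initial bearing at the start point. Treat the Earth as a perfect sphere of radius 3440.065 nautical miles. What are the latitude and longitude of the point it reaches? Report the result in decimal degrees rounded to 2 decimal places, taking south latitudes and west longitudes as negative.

Central angle δ = d/R = 1.410497 rad.
Converting: φ₁ = 1.370433 rad, θ = 2.129302 rad.
Applying the spherical law of cosines for sides, sin φ₂ = sin φ₁ cos δ + cos φ₁ sin δ cos θ = 0.052305, so φ₂ = 3.00°.
Then Δλ = atan2(0.166620, 0.108355) = 0.994200 rad, from sin θ sin δ cos φ₁ over cos δ − sin φ₁ sin φ₂.
λ₂ = 176.04° + 56.96° = 233.00°, normalized to (−180°, 180°] → -127.00°.

latitude 3.00°, longitude -127.00°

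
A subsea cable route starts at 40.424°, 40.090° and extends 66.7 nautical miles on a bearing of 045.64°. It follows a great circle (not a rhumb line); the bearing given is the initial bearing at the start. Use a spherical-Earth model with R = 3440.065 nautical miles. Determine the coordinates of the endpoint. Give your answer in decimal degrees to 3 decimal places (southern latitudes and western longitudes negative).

Central angle δ = d/R = 0.019389 rad.
With φ₁ = 40.424° = 0.705532 rad and θ = 45.64° = 0.796568 rad:
Applying the spherical law of cosines for sides, sin φ₂ = sin φ₁ cos δ + cos φ₁ sin δ cos θ = 0.658636, so φ₂ = 41.196°.
Then Δλ = atan2(0.010552, 0.572727) = 0.018423 rad, from sin θ sin δ cos φ₁ over cos δ − sin φ₁ sin φ₂.
Hence λ₂ = 40.090° + 1.056° = 41.146°.

latitude 41.196°, longitude 41.146°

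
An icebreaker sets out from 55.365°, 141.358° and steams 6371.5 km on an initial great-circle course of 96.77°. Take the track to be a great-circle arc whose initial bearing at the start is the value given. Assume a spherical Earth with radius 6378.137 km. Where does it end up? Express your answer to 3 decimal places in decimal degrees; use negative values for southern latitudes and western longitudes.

Angular distance δ = d/R = 6371.5 / 6378.137 = 0.998959 rad.
With φ₁ = 55.365° = 0.966302 rad and θ = 96.77° = 1.688955 rad:
sin φ₂ = sin φ₁ cos δ + cos φ₁ sin δ cos θ = (0.822789)(0.541178) + (0.568346)(0.840908)(-0.117884) = 0.388935
φ₂ = asin(0.388935) = 0.399476 rad = 22.888°.
Then Δλ = atan2(0.474595, 0.221166) = 1.134709 rad, from sin θ sin δ cos φ₁ over cos δ − sin φ₁ sin φ₂.
λ₂ = 141.358° + 65.014° = 206.372°, normalized to (−180°, 180°] → -153.628°.

latitude 22.888°, longitude -153.628°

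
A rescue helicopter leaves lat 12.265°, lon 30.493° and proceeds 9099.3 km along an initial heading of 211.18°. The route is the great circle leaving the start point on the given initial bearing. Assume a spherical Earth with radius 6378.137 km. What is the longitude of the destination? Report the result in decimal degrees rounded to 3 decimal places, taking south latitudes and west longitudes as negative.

The arc subtends δ = 9099.3/6378.137 = 1.426639 rad at the centre.
Converting: φ₁ = 0.214065 rad, θ = 3.685786 rad.
Applying the spherical law of cosines for sides, sin φ₂ = sin φ₁ cos δ + cos φ₁ sin δ cos θ = -0.796828, so φ₂ = -52.828°.
Then Δλ = atan2(-0.500664, 0.312931) = -1.012173 rad, from sin θ sin δ cos φ₁ over cos δ − sin φ₁ sin φ₂.
λ₂ = 30.493° + -57.993° = -27.500°.

longitude -27.500°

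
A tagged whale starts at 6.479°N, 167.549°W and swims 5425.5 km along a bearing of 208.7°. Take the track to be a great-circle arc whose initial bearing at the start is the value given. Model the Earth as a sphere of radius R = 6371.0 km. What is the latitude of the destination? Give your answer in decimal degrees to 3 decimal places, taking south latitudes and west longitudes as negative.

The arc subtends δ = 5425.5/6371 = 0.851593 rad at the centre.
Start latitude φ₁ = 0.113080 rad; initial bearing θ = 3.642502 rad.
Destination latitude: φ₂ = arcsin( sin φ₁ cos δ + cos φ₁ sin δ cos θ ) = arcsin(-0.581353) = -35.546°.
Δλ = atan2( sin θ sin δ cos φ₁ , cos δ − sin φ₁ sin φ₂ ) = atan2(-0.358980, 0.724385) = -0.460093 rad = -26.361°.
λ₂ = -167.549° + -26.361° = -193.910°, normalized to (−180°, 180°] → 166.090°.

latitude -35.546°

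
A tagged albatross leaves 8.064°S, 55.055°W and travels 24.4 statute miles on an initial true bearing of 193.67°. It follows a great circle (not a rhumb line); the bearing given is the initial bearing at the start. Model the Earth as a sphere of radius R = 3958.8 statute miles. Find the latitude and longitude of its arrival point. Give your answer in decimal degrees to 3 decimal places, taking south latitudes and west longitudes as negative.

δ = 24.4/3958.8 = 0.006163 rad (0.3531°).
Converting: φ₁ = -0.140743 rad, θ = 3.380179 rad.
Destination latitude: φ₂ = arcsin( sin φ₁ cos δ + cos φ₁ sin δ cos θ ) = arcsin(-0.146206) = -8.407°.
For the longitude increment, Δλ = atan2( sin θ sin δ cos φ₁, cos δ − sin φ₁ sin φ₂ ) = atan2(-0.001442, 0.979471) = -0.084°.
Hence λ₂ = -55.055° + -0.084° = -55.139°.

latitude -8.407°, longitude -55.139°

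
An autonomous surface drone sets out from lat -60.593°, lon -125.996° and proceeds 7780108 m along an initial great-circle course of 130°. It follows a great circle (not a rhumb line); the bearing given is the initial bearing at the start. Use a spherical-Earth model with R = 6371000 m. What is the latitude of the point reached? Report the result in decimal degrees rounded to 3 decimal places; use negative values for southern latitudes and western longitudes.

latitude -36.507°

Central angle δ = d/R = 1.221175 rad.
Converting: φ₁ = -1.057547 rad, θ = 2.268928 rad.
sin φ₂ = sin φ₁ cos δ + cos φ₁ sin δ cos θ = (-0.871154)(0.342542) + (0.491010)(0.939503)(-0.642788) = -0.594928
φ₂ = asin(-0.594928) = -0.637176 rad = -36.507°.
For the longitude increment, Δλ = atan2( sin θ sin δ cos φ₁, cos δ − sin φ₁ sin φ₂ ) = atan2(0.353380, -0.175732) = 116.441°.
λ₂ = λ₁ + Δλ = -9.555°.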